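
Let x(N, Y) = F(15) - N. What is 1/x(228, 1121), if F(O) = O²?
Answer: -⅓ ≈ -0.33333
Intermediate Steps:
x(N, Y) = 225 - N (x(N, Y) = 15² - N = 225 - N)
1/x(228, 1121) = 1/(225 - 1*228) = 1/(225 - 228) = 1/(-3) = -⅓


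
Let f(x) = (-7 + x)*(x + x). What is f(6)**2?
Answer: 144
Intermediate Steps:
f(x) = 2*x*(-7 + x) (f(x) = (-7 + x)*(2*x) = 2*x*(-7 + x))
f(6)**2 = (2*6*(-7 + 6))**2 = (2*6*(-1))**2 = (-12)**2 = 144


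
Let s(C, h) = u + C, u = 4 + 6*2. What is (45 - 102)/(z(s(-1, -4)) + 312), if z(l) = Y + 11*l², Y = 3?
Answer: -19/930 ≈ -0.020430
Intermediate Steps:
u = 16 (u = 4 + 12 = 16)
s(C, h) = 16 + C
z(l) = 3 + 11*l²
(45 - 102)/(z(s(-1, -4)) + 312) = (45 - 102)/((3 + 11*(16 - 1)²) + 312) = -57/((3 + 11*15²) + 312) = -57/((3 + 11*225) + 312) = -57/((3 + 2475) + 312) = -57/(2478 + 312) = -57/2790 = -57*1/2790 = -19/930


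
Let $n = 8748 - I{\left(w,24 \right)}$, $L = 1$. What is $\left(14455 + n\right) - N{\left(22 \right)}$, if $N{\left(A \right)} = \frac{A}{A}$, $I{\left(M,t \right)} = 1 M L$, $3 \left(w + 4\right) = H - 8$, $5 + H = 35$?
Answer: $\frac{69596}{3} \approx 23199.0$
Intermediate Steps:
$H = 30$ ($H = -5 + 35 = 30$)
$w = \frac{10}{3}$ ($w = -4 + \frac{30 - 8}{3} = -4 + \frac{1}{3} \cdot 22 = -4 + \frac{22}{3} = \frac{10}{3} \approx 3.3333$)
$I{\left(M,t \right)} = M$ ($I{\left(M,t \right)} = 1 M 1 = M 1 = M$)
$N{\left(A \right)} = 1$
$n = \frac{26234}{3}$ ($n = 8748 - \frac{10}{3} = \frac{26234}{3} \approx 8744.7$)
$\left(14455 + n\right) - N{\left(22 \right)} = \left(14455 + \frac{26234}{3}\right) - 1 = \frac{69599}{3} - 1 = \frac{69596}{3}$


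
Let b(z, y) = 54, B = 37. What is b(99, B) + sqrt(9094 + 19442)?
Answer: 54 + 2*sqrt(7134) ≈ 222.93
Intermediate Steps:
b(99, B) + sqrt(9094 + 19442) = 54 + sqrt(9094 + 19442) = 54 + sqrt(28536) = 54 + 2*sqrt(7134)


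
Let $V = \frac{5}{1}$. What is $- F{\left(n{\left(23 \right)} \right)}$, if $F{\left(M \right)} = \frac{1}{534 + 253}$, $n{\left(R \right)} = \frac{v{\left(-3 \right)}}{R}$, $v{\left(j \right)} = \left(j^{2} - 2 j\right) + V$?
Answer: $- \frac{1}{787} \approx -0.0012706$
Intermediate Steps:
$V = 5$ ($V = 5 \cdot 1 = 5$)
$v{\left(j \right)} = 5 + j^{2} - 2 j$ ($v{\left(j \right)} = \left(j^{2} - 2 j\right) + 5 = 5 + j^{2} - 2 j$)
$n{\left(R \right)} = \frac{20}{R}$ ($n{\left(R \right)} = \frac{5 + \left(-3\right)^{2} - -6}{R} = \frac{5 + 9 + 6}{R} = \frac{20}{R}$)
$F{\left(M \right)} = \frac{1}{787}$
$- F{\left(n{\left(23 \right)} \right)} = \left(-1\right) \frac{1}{787} = - \frac{1}{787}$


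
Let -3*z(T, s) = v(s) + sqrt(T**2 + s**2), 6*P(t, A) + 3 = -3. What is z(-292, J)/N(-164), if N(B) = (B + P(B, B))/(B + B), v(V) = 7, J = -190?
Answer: -2296/495 - 656*sqrt(30341)/495 ≈ -235.48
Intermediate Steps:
P(t, A) = -1 (P(t, A) = -1/2 + (1/6)*(-3) = -1/2 - 1/2 = -1)
N(B) = (-1 + B)/(2*B) (N(B) = (B - 1)/(B + B) = (-1 + B)/((2*B)) = (-1 + B)*(1/(2*B)) = (-1 + B)/(2*B))
z(T, s) = -7/3 - sqrt(T**2 + s**2)/3 (z(T, s) = -(7 + sqrt(T**2 + s**2))/3 = -7/3 - sqrt(T**2 + s**2)/3)
z(-292, J)/N(-164) = (-7/3 - sqrt((-292)**2 + (-190)**2)/3)/(((1/2)*(-1 - 164)/(-164))) = (-7/3 - sqrt(85264 + 36100)/3)/(((1/2)*(-1/164)*(-165))) = (-7/3 - 2*sqrt(30341)/3)/(165/328) = (-7/3 - 2*sqrt(30341)/3)*(328/165) = -2296/495 - 656*sqrt(30341)/495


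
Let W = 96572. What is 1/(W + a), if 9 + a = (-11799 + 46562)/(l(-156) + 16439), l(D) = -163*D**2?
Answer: 3950329/381455584464 ≈ 1.0356e-5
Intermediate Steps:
a = -35587724/3950329 (a = -9 + (-11799 + 46562)/(-163*(-156)**2 + 16439) = -9 + 34763/(-163*24336 + 16439) = -9 + 34763/(-3966768 + 16439) = -9 + 34763/(-3950329) = -9 + 34763*(-1/3950329) = -9 - 34763/3950329 = -35587724/3950329 ≈ -9.0088)
1/(W + a) = 1/(96572 - 35587724/3950329) = 1/(381455584464/3950329) = 3950329/381455584464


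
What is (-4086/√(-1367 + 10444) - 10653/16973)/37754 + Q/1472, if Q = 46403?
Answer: 14867481851755/471627800512 - 2043*√9077/171346529 ≈ 31.523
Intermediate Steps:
(-4086/√(-1367 + 10444) - 10653/16973)/37754 + Q/1472 = (-4086/√(-1367 + 10444) - 10653/16973)/37754 + 46403/1472 = (-4086*√9077/9077 - 10653*1/16973)*(1/37754) + 46403*(1/1472) = (-4086*√9077/9077 - 10653/16973)*(1/37754) + 46403/1472 = (-10653/16973 - 4086*√9077/9077)*(1/37754) + 46403/1472 = (-10653/640798642 - 2043*√9077/171346529) + 46403/1472 = 14867481851755/471627800512 - 2043*√9077/171346529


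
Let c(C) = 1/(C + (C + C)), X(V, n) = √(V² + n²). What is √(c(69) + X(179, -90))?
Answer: √(23 + 4761*√40141)/69 ≈ 14.155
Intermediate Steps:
c(C) = 1/(3*C) (c(C) = 1/(C + 2*C) = 1/(3*C))
√(c(69) + X(179, -90)) = √((⅓)/69 + √(179² + (-90)²)) = √((⅓)*(1/69) + √(32041 + 8100)) = √(1/207 + √40141)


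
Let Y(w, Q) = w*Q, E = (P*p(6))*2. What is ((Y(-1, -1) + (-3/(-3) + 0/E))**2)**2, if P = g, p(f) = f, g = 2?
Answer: 16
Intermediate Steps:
P = 2
E = 24 (E = (2*6)*2 = 12*2 = 24)
Y(w, Q) = Q*w
((Y(-1, -1) + (-3/(-3) + 0/E))**2)**2 = ((-1*(-1) + (-3/(-3) + 0/24))**2)**2 = ((1 + (-3*(-1/3) + 0*(1/24)))**2)**2 = ((1 + (1 + 0))**2)**2 = ((1 + 1)**2)**2 = (2**2)**2 = 4**2 = 16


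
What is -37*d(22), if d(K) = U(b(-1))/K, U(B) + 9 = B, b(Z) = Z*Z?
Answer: 148/11 ≈ 13.455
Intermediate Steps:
b(Z) = Z²
U(B) = -9 + B
d(K) = -8/K (d(K) = (-9 + (-1)²)/K = (-9 + 1)/K = -8/K)
-37*d(22) = -(-296)/22 = -37*(-4/11) = 148/11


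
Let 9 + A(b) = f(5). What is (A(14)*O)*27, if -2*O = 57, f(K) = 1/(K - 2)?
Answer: 6669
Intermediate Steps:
f(K) = 1/(-2 + K)
A(b) = -26/3 (A(b) = -9 + 1/(-2 + 5) = -9 + 1/3 = -9 + ⅓ = -26/3)
O = -57/2 (O = -½*57 = -57/2 ≈ -28.500)
(A(14)*O)*27 = -26/3*(-57/2)*27 = 247*27 = 6669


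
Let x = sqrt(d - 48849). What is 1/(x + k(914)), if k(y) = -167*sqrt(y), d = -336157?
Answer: -1/(167*sqrt(914) - I*sqrt(385006)) ≈ -0.00019512 - 2.398e-5*I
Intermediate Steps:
x = I*sqrt(385006) (x = sqrt(-336157 - 48849) = sqrt(-385006) = I*sqrt(385006) ≈ 620.49*I)
1/(x + k(914)) = 1/(I*sqrt(385006) - 167*sqrt(914)) = 1/(-167*sqrt(914) + I*sqrt(385006))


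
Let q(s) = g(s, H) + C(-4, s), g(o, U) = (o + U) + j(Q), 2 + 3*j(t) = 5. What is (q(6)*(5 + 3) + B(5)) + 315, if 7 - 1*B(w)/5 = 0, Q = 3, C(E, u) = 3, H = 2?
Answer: 446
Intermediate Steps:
j(t) = 1 (j(t) = -2/3 + (1/3)*5 = -2/3 + 5/3 = 1)
g(o, U) = 1 + U + o (g(o, U) = (o + U) + 1 = (U + o) + 1 = 1 + U + o)
B(w) = 35 (B(w) = 35 - 5*0 = 35 + 0 = 35)
q(s) = 6 + s (q(s) = (1 + 2 + s) + 3 = (3 + s) + 3 = 6 + s)
(q(6)*(5 + 3) + B(5)) + 315 = ((6 + 6)*(5 + 3) + 35) + 315 = (12*8 + 35) + 315 = (96 + 35) + 315 = 131 + 315 = 446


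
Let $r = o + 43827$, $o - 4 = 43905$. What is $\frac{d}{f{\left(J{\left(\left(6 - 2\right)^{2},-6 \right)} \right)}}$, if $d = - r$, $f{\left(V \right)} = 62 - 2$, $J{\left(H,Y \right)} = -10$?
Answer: $- \frac{21934}{15} \approx -1462.3$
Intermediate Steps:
$o = 43909$ ($o = 4 + 43905 = 43909$)
$f{\left(V \right)} = 60$ ($f{\left(V \right)} = 62 - 2 = 60$)
$r = 87736$ ($r = 43909 + 43827 = 87736$)
$d = -87736$ ($d = \left(-1\right) 87736 = -87736$)
$\frac{d}{f{\left(J{\left(\left(6 - 2\right)^{2},-6 \right)} \right)}} = - \frac{87736}{60} = \left(-87736\right) \frac{1}{60} = - \frac{21934}{15}$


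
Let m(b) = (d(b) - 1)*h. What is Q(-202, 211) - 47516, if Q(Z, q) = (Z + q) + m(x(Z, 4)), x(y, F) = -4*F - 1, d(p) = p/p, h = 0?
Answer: -47507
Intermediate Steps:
d(p) = 1
x(y, F) = -1 - 4*F
m(b) = 0 (m(b) = (1 - 1)*0 = 0*0 = 0)
Q(Z, q) = Z + q (Q(Z, q) = (Z + q) + 0 = Z + q)
Q(-202, 211) - 47516 = (-202 + 211) - 47516 = 9 - 47516 = -47507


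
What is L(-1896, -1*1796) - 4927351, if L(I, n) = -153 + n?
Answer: -4929300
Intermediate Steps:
L(-1896, -1*1796) - 4927351 = (-153 - 1*1796) - 4927351 = (-153 - 1796) - 4927351 = -1949 - 4927351 = -4929300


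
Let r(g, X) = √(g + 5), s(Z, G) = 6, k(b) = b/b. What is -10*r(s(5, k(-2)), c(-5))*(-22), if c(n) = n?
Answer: 220*√11 ≈ 729.66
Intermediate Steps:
k(b) = 1
r(g, X) = √(5 + g)
-10*r(s(5, k(-2)), c(-5))*(-22) = -10*√(5 + 6)*(-22) = -10*√11*(-22) = 220*√11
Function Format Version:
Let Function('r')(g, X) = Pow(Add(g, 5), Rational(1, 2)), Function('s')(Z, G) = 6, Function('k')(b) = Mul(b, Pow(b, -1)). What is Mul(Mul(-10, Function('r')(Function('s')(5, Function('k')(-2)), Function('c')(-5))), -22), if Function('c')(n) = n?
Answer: Mul(220, Pow(11, Rational(1, 2))) ≈ 729.66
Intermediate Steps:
Function('k')(b) = 1
Function('r')(g, X) = Pow(Add(5, g), Rational(1, 2))
Mul(Mul(-10, Function('r')(Function('s')(5, Function('k')(-2)), Function('c')(-5))), -22) = Mul(Mul(-10, Pow(Add(5, 6), Rational(1, 2))), -22) = Mul(Mul(-10, Pow(11, Rational(1, 2))), -22) = Mul(220, Pow(11, Rational(1, 2)))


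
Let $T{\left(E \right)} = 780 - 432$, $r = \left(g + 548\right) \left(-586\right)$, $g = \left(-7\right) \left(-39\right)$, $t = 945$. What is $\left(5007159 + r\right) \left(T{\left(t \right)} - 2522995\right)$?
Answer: $-11417634022291$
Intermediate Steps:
$g = 273$
$r = -481106$ ($r = \left(273 + 548\right) \left(-586\right) = 821 \left(-586\right) = -481106$)
$T{\left(E \right)} = 348$ ($T{\left(E \right)} = 780 - 432 = 348$)
$\left(5007159 + r\right) \left(T{\left(t \right)} - 2522995\right) = \left(5007159 - 481106\right) \left(348 - 2522995\right) = 4526053 \left(-2522647\right) = -11417634022291$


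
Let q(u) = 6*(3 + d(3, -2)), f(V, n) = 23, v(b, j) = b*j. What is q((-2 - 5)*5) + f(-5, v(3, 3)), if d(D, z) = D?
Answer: 59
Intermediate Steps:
q(u) = 36 (q(u) = 6*(3 + 3) = 6*6 = 36)
q((-2 - 5)*5) + f(-5, v(3, 3)) = 36 + 23 = 59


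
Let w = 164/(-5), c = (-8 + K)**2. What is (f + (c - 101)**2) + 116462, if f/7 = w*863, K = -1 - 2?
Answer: -406414/5 ≈ -81283.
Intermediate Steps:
K = -3
c = 121 (c = (-8 - 3)**2 = (-11)**2 = 121)
w = -164/5 (w = 164*(-1/5) = -164/5 ≈ -32.800)
f = -990724/5 (f = 7*(-164/5*863) = 7*(-141532/5) = -990724/5 ≈ -1.9814e+5)
(f + (c - 101)**2) + 116462 = (-990724/5 + (121 - 101)**2) + 116462 = (-990724/5 + 20**2) + 116462 = (-990724/5 + 400) + 116462 = -988724/5 + 116462 = -406414/5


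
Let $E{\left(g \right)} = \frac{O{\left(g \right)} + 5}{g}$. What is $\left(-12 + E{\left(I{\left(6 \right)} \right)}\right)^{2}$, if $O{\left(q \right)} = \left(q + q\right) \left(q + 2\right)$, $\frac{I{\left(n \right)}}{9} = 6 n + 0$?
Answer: $\frac{43000243225}{104976} \approx 4.0962 \cdot 10^{5}$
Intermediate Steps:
$I{\left(n \right)} = 54 n$ ($I{\left(n \right)} = 9 \left(6 n + 0\right) = 9 \cdot 6 n = 54 n$)
$O{\left(q \right)} = 2 q \left(2 + q\right)$
$E{\left(g \right)} = \frac{5 + 2 g \left(2 + g\right)}{g}$ ($E{\left(g \right)} = \frac{2 g \left(2 + g\right) + 5}{g} = \frac{5 + 2 g \left(2 + g\right)}{g}$)
$\left(-12 + E{\left(I{\left(6 \right)} \right)}\right)^{2} = \left(-12 + \left(4 + 2 \cdot 54 \cdot 6 + \frac{5}{54 \cdot 6}\right)\right)^{2} = \left(-12 + \left(4 + 2 \cdot 324 + \frac{5}{324}\right)\right)^{2} = \left(-12 + \left(4 + 648 + 5 \cdot \frac{1}{324}\right)\right)^{2} = \left(-12 + \left(4 + 648 + \frac{5}{324}\right)\right)^{2} = \left(-12 + \frac{211253}{324}\right)^{2} = \left(\frac{207365}{324}\right)^{2} = \frac{43000243225}{104976}$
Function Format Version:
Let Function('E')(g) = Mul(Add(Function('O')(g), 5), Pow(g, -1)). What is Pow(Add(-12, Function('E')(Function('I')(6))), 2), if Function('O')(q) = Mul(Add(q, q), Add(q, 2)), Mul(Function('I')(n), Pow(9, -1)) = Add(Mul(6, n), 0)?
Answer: Rational(43000243225, 104976) ≈ 4.0962e+5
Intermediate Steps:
Function('I')(n) = Mul(54, n) (Function('I')(n) = Mul(9, Add(Mul(6, n), 0)) = Mul(9, Mul(6, n)) = Mul(54, n))
Function('O')(q) = Mul(2, q, Add(2, q)) (Function('O')(q) = Mul(Mul(2, q), Add(2, q)) = Mul(2, q, Add(2, q)))
Function('E')(g) = Mul(Pow(g, -1), Add(5, Mul(2, g, Add(2, g)))) (Function('E')(g) = Mul(Add(Mul(2, g, Add(2, g)), 5), Pow(g, -1)) = Mul(Add(5, Mul(2, g, Add(2, g))), Pow(g, -1)) = Mul(Pow(g, -1), Add(5, Mul(2, g, Add(2, g)))))
Pow(Add(-12, Function('E')(Function('I')(6))), 2) = Pow(Add(-12, Add(4, Mul(2, Mul(54, 6)), Mul(5, Pow(Mul(54, 6), -1)))), 2) = Pow(Add(-12, Add(4, Mul(2, 324), Mul(5, Pow(324, -1)))), 2) = Pow(Add(-12, Add(4, 648, Mul(5, Rational(1, 324)))), 2) = Pow(Add(-12, Add(4, 648, Rational(5, 324))), 2) = Pow(Add(-12, Rational(211253, 324)), 2) = Pow(Rational(207365, 324), 2) = Rational(43000243225, 104976)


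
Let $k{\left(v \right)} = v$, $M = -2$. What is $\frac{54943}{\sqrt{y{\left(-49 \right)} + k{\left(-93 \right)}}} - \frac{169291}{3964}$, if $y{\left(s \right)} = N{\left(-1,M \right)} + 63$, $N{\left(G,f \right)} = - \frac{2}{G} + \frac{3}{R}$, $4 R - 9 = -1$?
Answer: $- \frac{169291}{3964} - \frac{54943 i \sqrt{106}}{53} \approx -42.707 - 10673.0 i$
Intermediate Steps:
$R = 2$ ($R = \frac{9}{4} + \frac{1}{4} \left(-1\right) = \frac{9}{4} - \frac{1}{4} = 2$)
$N{\left(G,f \right)} = \frac{3}{2} - \frac{2}{G}$ ($N{\left(G,f \right)} = - \frac{2}{G} + \frac{3}{2} = \frac{3}{2} - \frac{2}{G}$)
$y{\left(s \right)} = \frac{133}{2}$ ($y{\left(s \right)} = \left(\frac{3}{2} - \frac{2}{-1}\right) + 63 = \left(\frac{3}{2} - -2\right) + 63 = \left(\frac{3}{2} + 2\right) + 63 = \frac{7}{2} + 63 = \frac{133}{2}$)
$\frac{54943}{\sqrt{y{\left(-49 \right)} + k{\left(-93 \right)}}} - \frac{169291}{3964} = \frac{54943}{\sqrt{\frac{133}{2} - 93}} - \frac{169291}{3964} = \frac{54943}{\sqrt{- \frac{53}{2}}} - \frac{169291}{3964} = \frac{54943}{\frac{1}{2} i \sqrt{106}} - \frac{169291}{3964} = 54943 \left(- \frac{i \sqrt{106}}{53}\right) - \frac{169291}{3964} = - \frac{54943 i \sqrt{106}}{53} - \frac{169291}{3964} = - \frac{169291}{3964} - \frac{54943 i \sqrt{106}}{53}$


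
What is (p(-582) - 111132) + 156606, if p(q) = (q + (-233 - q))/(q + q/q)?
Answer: 26420627/581 ≈ 45474.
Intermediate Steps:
p(q) = -233/(1 + q) (p(q) = -233/(q + 1) = -233/(1 + q))
(p(-582) - 111132) + 156606 = (-233/(1 - 582) - 111132) + 156606 = (-233/(-581) - 111132) + 156606 = (-233*(-1/581) - 111132) + 156606 = (233/581 - 111132) + 156606 = -64567459/581 + 156606 = 26420627/581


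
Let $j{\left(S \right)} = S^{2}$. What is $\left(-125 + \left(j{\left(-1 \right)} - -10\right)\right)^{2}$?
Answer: $12996$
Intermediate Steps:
$\left(-125 + \left(j{\left(-1 \right)} - -10\right)\right)^{2} = \left(-125 + \left(\left(-1\right)^{2} - -10\right)\right)^{2} = \left(-125 + \left(1 + 10\right)\right)^{2} = \left(-125 + 11\right)^{2} = \left(-114\right)^{2} = 12996$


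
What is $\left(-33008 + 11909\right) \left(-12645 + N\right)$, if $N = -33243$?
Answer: $968190912$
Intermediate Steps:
$\left(-33008 + 11909\right) \left(-12645 + N\right) = \left(-33008 + 11909\right) \left(-12645 - 33243\right) = \left(-21099\right) \left(-45888\right) = 968190912$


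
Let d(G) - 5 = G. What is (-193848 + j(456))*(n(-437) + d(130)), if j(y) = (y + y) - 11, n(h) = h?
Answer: 58269994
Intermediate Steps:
d(G) = 5 + G
j(y) = -11 + 2*y (j(y) = 2*y - 11 = -11 + 2*y)
(-193848 + j(456))*(n(-437) + d(130)) = (-193848 + (-11 + 2*456))*(-437 + (5 + 130)) = (-193848 + (-11 + 912))*(-437 + 135) = (-193848 + 901)*(-302) = -192947*(-302) = 58269994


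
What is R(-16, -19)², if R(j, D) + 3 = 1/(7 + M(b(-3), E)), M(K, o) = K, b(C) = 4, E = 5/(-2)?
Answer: 1024/121 ≈ 8.4628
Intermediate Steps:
E = -5/2 (E = 5*(-½) = -5/2 ≈ -2.5000)
R(j, D) = -32/11 (R(j, D) = -3 + 1/(7 + 4) = -3 + 1/11 = -32/11)
R(-16, -19)² = (-32/11)² = 1024/121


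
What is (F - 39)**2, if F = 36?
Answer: 9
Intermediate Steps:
(F - 39)**2 = (36 - 39)**2 = (-3)**2 = 9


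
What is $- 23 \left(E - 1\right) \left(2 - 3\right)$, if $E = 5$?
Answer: $92$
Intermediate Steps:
$- 23 \left(E - 1\right) \left(2 - 3\right) = - 23 \left(5 - 1\right) \left(2 - 3\right) = - 23 \left(5 - 1\right) \left(-1\right) = - 23 \cdot 4 \left(-1\right) = \left(-23\right) \left(-4\right) = 92$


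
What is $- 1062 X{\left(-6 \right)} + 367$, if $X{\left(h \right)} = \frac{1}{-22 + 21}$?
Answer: $1429$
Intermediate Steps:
$X{\left(h \right)} = -1$ ($X{\left(h \right)} = \frac{1}{-1} = -1$)
$- 1062 X{\left(-6 \right)} + 367 = \left(-1062\right) \left(-1\right) + 367 = 1062 + 367 = 1429$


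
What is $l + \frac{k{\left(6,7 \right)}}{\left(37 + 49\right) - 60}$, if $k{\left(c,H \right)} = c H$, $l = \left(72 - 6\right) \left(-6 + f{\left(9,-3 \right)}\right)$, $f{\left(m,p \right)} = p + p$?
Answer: $- \frac{10275}{13} \approx -790.38$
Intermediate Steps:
$f{\left(m,p \right)} = 2 p$
$l = -792$ ($l = \left(72 - 6\right) \left(-6 + 2 \left(-3\right)\right) = 66 \left(-6 - 6\right) = 66 \left(-12\right) = -792$)
$k{\left(c,H \right)} = H c$
$l + \frac{k{\left(6,7 \right)}}{\left(37 + 49\right) - 60} = -792 + \frac{7 \cdot 6}{\left(37 + 49\right) - 60} = -792 + \frac{42}{86 - 60} = -792 + \frac{42}{26} = -792 + 42 \cdot \frac{1}{26} = -792 + \frac{21}{13} = - \frac{10275}{13}$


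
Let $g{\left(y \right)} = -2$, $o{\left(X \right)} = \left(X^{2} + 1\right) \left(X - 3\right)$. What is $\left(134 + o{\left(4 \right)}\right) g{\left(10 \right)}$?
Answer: $-302$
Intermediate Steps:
$o{\left(X \right)} = \left(1 + X^{2}\right) \left(-3 + X\right)$
$\left(134 + o{\left(4 \right)}\right) g{\left(10 \right)} = \left(134 + \left(-3 + 4 + 4^{3} - 3 \cdot 4^{2}\right)\right) \left(-2\right) = \left(134 + \left(-3 + 4 + 64 - 48\right)\right) \left(-2\right) = \left(134 + 17\right) \left(-2\right) = 151 \left(-2\right) = -302$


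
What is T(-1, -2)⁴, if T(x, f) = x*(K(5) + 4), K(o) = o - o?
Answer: 256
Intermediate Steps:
K(o) = 0
T(x, f) = 4*x (T(x, f) = x*(0 + 4) = x*4 = 4*x)
T(-1, -2)⁴ = (4*(-1))⁴ = (-4)⁴ = 256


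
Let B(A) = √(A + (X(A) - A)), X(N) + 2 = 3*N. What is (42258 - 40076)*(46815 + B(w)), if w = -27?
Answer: 102150330 + 2182*I*√83 ≈ 1.0215e+8 + 19879.0*I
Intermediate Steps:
X(N) = -2 + 3*N
B(A) = √(-2 + 3*A) (B(A) = √(A + ((-2 + 3*A) - A)) = √(A + (-2 + 2*A)) = √(-2 + 3*A))
(42258 - 40076)*(46815 + B(w)) = (42258 - 40076)*(46815 + √(-2 + 3*(-27))) = 2182*(46815 + √(-2 - 81)) = 2182*(46815 + √(-83)) = 2182*(46815 + I*√83) = 102150330 + 2182*I*√83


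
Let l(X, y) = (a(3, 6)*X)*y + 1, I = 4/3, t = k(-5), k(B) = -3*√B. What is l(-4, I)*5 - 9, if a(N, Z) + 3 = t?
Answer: 76 + 80*I*√5 ≈ 76.0 + 178.89*I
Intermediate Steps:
t = -3*I*√5 ≈ -6.7082*I
a(N, Z) = -3 - 3*I*√5
I = 4/3 (I = 4*(⅓) = 4/3 ≈ 1.3333)
l(X, y) = 1 + X*y*(-3 - 3*I*√5) (l(X, y) = ((-3 - 3*I*√5)*X)*y + 1 = (X*(-3 - 3*I*√5))*y + 1 = X*y*(-3 - 3*I*√5) + 1 = 1 + X*y*(-3 - 3*I*√5))
l(-4, I)*5 - 9 = (1 - 3*(-4)*4/3*(1 + I*√5))*5 - 9 = (1 + (16 + 16*I*√5))*5 - 9 = (17 + 16*I*√5)*5 - 9 = (85 + 80*I*√5) - 9 = 76 + 80*I*√5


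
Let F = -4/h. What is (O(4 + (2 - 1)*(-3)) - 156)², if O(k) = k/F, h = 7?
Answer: 398161/16 ≈ 24885.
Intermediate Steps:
F = -4/7 ≈ -0.57143
O(k) = -7*k/4 (O(k) = k/(-4/7) = k*(-7/4) = -7*k/4)
(O(4 + (2 - 1)*(-3)) - 156)² = (-7*(4 + (2 - 1)*(-3))/4 - 156)² = (-7*(4 + 1*(-3))/4 - 156)² = (-7*(4 - 3)/4 - 156)² = (-7/4*1 - 156)² = (-7/4 - 156)² = (-631/4)² = 398161/16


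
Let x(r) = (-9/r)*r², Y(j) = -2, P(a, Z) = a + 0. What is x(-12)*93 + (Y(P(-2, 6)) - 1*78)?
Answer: 9964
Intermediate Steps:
P(a, Z) = a
x(r) = -9*r
x(-12)*93 + (Y(P(-2, 6)) - 1*78) = -9*(-12)*93 + (-2 - 1*78) = 108*93 + (-2 - 78) = 10044 - 80 = 9964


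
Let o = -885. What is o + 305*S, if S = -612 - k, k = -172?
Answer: -135085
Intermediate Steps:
S = -440 (S = -612 - 1*(-172) = -612 + 172 = -440)
o + 305*S = -885 + 305*(-440) = -885 - 134200 = -135085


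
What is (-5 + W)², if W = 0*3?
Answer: 25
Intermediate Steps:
W = 0
(-5 + W)² = (-5 + 0)² = (-5)² = 25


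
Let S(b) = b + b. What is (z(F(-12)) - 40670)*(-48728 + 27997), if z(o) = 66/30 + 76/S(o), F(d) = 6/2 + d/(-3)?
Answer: 29504006773/35 ≈ 8.4297e+8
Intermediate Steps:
S(b) = 2*b
F(d) = 3 - d/3 (F(d) = 6*(1/2) + d*(-1/3) = 3 - d/3)
z(o) = 11/5 + 38/o (z(o) = 66/30 + 76/((2*o)) = 66*(1/30) + 76*(1/(2*o)) = 11/5 + 38/o)
(z(F(-12)) - 40670)*(-48728 + 27997) = ((11/5 + 38/(3 - 1/3*(-12))) - 40670)*(-48728 + 27997) = ((11/5 + 38/(3 + 4)) - 40670)*(-20731) = ((11/5 + 38/7) - 40670)*(-20731) = (267/35 - 40670)*(-20731) = -1423183/35*(-20731) = 29504006773/35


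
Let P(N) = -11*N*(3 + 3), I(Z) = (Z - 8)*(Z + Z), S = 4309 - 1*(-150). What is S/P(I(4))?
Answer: 4459/2112 ≈ 2.1113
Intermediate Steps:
S = 4459 (S = 4309 + 150 = 4459)
I(Z) = 2*Z*(-8 + Z) (I(Z) = (-8 + Z)*(2*Z) = 2*Z*(-8 + Z))
P(N) = -66*N (P(N) = -11*N*6 = -66*N)
S/P(I(4)) = 4459/((-132*4*(-8 + 4))) = 4459/((-132*4*(-4))) = 4459/((-66*(-32))) = 4459/2112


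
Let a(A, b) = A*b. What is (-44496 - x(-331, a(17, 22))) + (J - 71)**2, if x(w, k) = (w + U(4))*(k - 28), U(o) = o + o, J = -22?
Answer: 75911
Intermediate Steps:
U(o) = 2*o
x(w, k) = (-28 + k)*(8 + w) (x(w, k) = (w + 2*4)*(k - 28) = (w + 8)*(-28 + k) = (8 + w)*(-28 + k) = (-28 + k)*(8 + w))
(-44496 - x(-331, a(17, 22))) + (J - 71)**2 = (-44496 - (-224 - 28*(-331) + 8*(17*22) + (17*22)*(-331))) + (-22 - 71)**2 = (-44496 - (-224 + 9268 + 8*374 + 374*(-331))) + (-93)**2 = (-44496 - (-224 + 9268 + 2992 - 123794)) + 8649 = (-44496 - 1*(-111758)) + 8649 = (-44496 + 111758) + 8649 = 67262 + 8649 = 75911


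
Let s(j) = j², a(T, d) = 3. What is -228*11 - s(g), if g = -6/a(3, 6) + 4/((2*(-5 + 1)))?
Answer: -10057/4 ≈ -2514.3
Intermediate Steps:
g = -5/2 (g = -6/3 + 4/((2*(-5 + 1))) = -6*⅓ + 4/((2*(-4))) = -2 + 4/(-8) = -2 + 4*(-⅛) = -2 - ½ = -5/2 ≈ -2.5000)
-228*11 - s(g) = -228*11 - (-5/2)² = -2508 - 1*25/4 = -2508 - 25/4 = -10057/4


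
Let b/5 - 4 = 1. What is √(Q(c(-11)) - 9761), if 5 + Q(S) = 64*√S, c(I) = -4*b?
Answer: √(-9766 + 640*I) ≈ 3.2364 + 98.876*I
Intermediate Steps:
b = 25 (b = 20 + 5*1 = 20 + 5 = 25)
c(I) = -100 (c(I) = -4*25 = -100)
Q(S) = -5 + 64*√S
√(Q(c(-11)) - 9761) = √((-5 + 64*√(-100)) - 9761) = √((-5 + 64*(10*I)) - 9761) = √((-5 + 640*I) - 9761) = √(-9766 + 640*I)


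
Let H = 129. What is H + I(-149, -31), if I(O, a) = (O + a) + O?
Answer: -200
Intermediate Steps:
I(O, a) = a + 2*O
H + I(-149, -31) = 129 + (-31 + 2*(-149)) = 129 + (-31 - 298) = 129 - 329 = -200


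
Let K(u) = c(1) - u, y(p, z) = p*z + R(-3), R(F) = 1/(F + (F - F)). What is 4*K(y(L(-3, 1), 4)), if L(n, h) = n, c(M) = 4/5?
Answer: 788/15 ≈ 52.533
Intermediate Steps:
c(M) = 4/5 (c(M) = 4*(1/5) = 4/5)
R(F) = 1/F (R(F) = 1/(F + 0) = 1/F)
y(p, z) = -1/3 + p*z (y(p, z) = p*z + 1/(-3) = p*z - 1/3 = -1/3 + p*z)
K(u) = 4/5 - u
4*K(y(L(-3, 1), 4)) = 4*(4/5 - (-1/3 - 3*4)) = 4*(4/5 - (-1/3 - 12)) = 4*(4/5 - 1*(-37/3)) = 4*(4/5 + 37/3) = 4*(197/15) = 788/15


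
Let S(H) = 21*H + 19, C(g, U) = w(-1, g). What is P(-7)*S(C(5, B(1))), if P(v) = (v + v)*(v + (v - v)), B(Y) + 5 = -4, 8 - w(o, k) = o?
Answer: 20384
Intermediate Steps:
w(o, k) = 8 - o
B(Y) = -9 (B(Y) = -5 - 4 = -9)
C(g, U) = 9 (C(g, U) = 8 - 1*(-1) = 8 + 1 = 9)
P(v) = 2*v² (P(v) = (2*v)*(v + 0) = (2*v)*v = 2*v²)
S(H) = 19 + 21*H
P(-7)*S(C(5, B(1))) = (2*(-7)²)*(19 + 21*9) = (2*49)*(19 + 189) = 98*208 = 20384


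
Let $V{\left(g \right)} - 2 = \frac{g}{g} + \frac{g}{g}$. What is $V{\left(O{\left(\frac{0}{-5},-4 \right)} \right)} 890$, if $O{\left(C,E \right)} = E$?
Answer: $3560$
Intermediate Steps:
$V{\left(g \right)} = 4$ ($V{\left(g \right)} = 2 + \left(\frac{g}{g} + \frac{g}{g}\right) = 2 + \left(1 + 1\right) = 2 + 2 = 4$)
$V{\left(O{\left(\frac{0}{-5},-4 \right)} \right)} 890 = 4 \cdot 890 = 3560$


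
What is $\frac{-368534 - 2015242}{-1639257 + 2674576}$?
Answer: $- \frac{2383776}{1035319} \approx -2.3025$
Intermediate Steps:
$\frac{-368534 - 2015242}{-1639257 + 2674576} = - \frac{2383776}{1035319}$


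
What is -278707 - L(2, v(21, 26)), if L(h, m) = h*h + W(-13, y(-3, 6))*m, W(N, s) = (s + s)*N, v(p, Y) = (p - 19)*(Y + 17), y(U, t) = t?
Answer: -265295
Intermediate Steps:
v(p, Y) = (-19 + p)*(17 + Y)
W(N, s) = 2*N*s (W(N, s) = (2*s)*N = 2*N*s)
L(h, m) = h² - 156*m (L(h, m) = h*h + (2*(-13)*6)*m = h² - 156*m)
-278707 - L(2, v(21, 26)) = -278707 - (2² - 156*(-323 - 19*26 + 17*21 + 26*21)) = -278707 - (4 - 156*(-323 - 494 + 357 + 546)) = -278707 - (4 - 156*86) = -278707 - (4 - 13416) = -278707 - 1*(-13412) = -278707 + 13412 = -265295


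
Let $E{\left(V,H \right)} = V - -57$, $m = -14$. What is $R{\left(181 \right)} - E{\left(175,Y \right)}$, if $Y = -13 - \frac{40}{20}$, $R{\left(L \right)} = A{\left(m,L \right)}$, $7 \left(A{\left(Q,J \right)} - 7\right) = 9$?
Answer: $- \frac{1566}{7} \approx -223.71$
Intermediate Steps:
$A{\left(Q,J \right)} = \frac{58}{7}$ ($A{\left(Q,J \right)} = 7 + \frac{1}{7} \cdot 9 = 7 + \frac{9}{7} = \frac{58}{7}$)
$R{\left(L \right)} = \frac{58}{7}$
$Y = -15$ ($Y = -13 - 40 \cdot \frac{1}{20} = -13 - 2 = -15$)
$E{\left(V,H \right)} = 57 + V$ ($E{\left(V,H \right)} = V + 57 = 57 + V$)
$R{\left(181 \right)} - E{\left(175,Y \right)} = \frac{58}{7} - \left(57 + 175\right) = \frac{58}{7} - 232 = - \frac{1566}{7}$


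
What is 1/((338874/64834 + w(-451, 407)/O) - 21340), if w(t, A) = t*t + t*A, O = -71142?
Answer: -1153105107/24601557581327 ≈ -4.6871e-5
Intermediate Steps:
w(t, A) = t**2 + A*t
1/((338874/64834 + w(-451, 407)/O) - 21340) = 1/((338874/64834 - 451*(407 - 451)/(-71142)) - 21340) = 1/((338874*(1/64834) - 451*(-44)*(-1/71142)) - 21340) = 1/((169437/32417 + 19844*(-1/71142)) - 21340) = 1/((169437/32417 - 9922/35571) - 21340) = 1/(5705402053/1153105107 - 21340) = 1/(-24601557581327/1153105107) = -1153105107/24601557581327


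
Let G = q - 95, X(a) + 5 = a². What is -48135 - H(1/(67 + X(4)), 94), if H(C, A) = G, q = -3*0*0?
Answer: -48040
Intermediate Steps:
X(a) = -5 + a²
q = 0 (q = 0*0 = 0)
G = -95 (G = 0 - 95 = -95)
H(C, A) = -95
-48135 - H(1/(67 + X(4)), 94) = -48135 - 1*(-95) = -48135 + 95 = -48040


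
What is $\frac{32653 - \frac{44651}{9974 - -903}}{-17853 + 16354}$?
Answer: $- \frac{355122030}{16304623} \approx -21.78$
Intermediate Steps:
$\frac{32653 - \frac{44651}{9974 - -903}}{-17853 + 16354} = \frac{32653 - \frac{44651}{9974 + 903}}{-1499} = \left(32653 - \frac{44651}{10877}\right) \left(- \frac{1}{1499}\right) = \frac{355122030}{10877} \left(- \frac{1}{1499}\right) = - \frac{355122030}{16304623}$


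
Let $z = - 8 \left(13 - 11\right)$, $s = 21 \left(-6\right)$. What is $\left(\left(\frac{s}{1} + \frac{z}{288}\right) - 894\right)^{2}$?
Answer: $\frac{337126321}{324} \approx 1.0405 \cdot 10^{6}$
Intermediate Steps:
$s = -126$
$z = -16$ ($z = \left(-8\right) 2 = -16$)
$\left(\left(\frac{s}{1} + \frac{z}{288}\right) - 894\right)^{2} = \left(\left(- \frac{126}{1} - \frac{16}{288}\right) - 894\right)^{2} = \left(\left(\left(-126\right) 1 - \frac{1}{18}\right) - 894\right)^{2} = \left(\left(-126 - \frac{1}{18}\right) - 894\right)^{2} = \left(- \frac{2269}{18} - 894\right)^{2} = \left(- \frac{18361}{18}\right)^{2} = \frac{337126321}{324}$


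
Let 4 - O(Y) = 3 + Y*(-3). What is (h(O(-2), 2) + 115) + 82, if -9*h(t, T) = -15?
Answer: 596/3 ≈ 198.67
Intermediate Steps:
O(Y) = 1 + 3*Y (O(Y) = 4 - (3 + Y*(-3)) = 4 - (3 - 3*Y) = 4 + (-3 + 3*Y) = 1 + 3*Y)
h(t, T) = 5/3 (h(t, T) = -⅑*(-15) = 5/3)
(h(O(-2), 2) + 115) + 82 = (5/3 + 115) + 82 = 350/3 + 82 = 596/3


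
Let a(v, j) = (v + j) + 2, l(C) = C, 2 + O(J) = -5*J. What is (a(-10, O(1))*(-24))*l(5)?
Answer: 1800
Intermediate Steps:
O(J) = -2 - 5*J
a(v, j) = 2 + j + v (a(v, j) = (j + v) + 2 = 2 + j + v)
(a(-10, O(1))*(-24))*l(5) = ((2 + (-2 - 5*1) - 10)*(-24))*5 = ((2 + (-2 - 5) - 10)*(-24))*5 = ((2 - 7 - 10)*(-24))*5 = -15*(-24)*5 = 360*5 = 1800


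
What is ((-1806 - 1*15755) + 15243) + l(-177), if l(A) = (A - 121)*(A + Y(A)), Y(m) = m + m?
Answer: 155920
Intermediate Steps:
Y(m) = 2*m
l(A) = 3*A*(-121 + A) (l(A) = (A - 121)*(A + 2*A) = (-121 + A)*(3*A) = 3*A*(-121 + A))
((-1806 - 1*15755) + 15243) + l(-177) = ((-1806 - 1*15755) + 15243) + 3*(-177)*(-121 - 177) = ((-1806 - 15755) + 15243) + 3*(-177)*(-298) = (-17561 + 15243) + 158238 = -2318 + 158238 = 155920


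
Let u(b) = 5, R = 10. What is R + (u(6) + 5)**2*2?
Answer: 210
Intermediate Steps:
R + (u(6) + 5)**2*2 = 10 + (5 + 5)**2*2 = 10 + 10**2*2 = 10 + 100*2 = 10 + 200 = 210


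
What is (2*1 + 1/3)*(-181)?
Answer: -1267/3 ≈ -422.33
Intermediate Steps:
(2*1 + 1/3)*(-181) = (2 + ⅓)*(-181) = (7/3)*(-181) = -1267/3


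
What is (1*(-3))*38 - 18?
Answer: -132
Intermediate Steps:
(1*(-3))*38 - 18 = -3*38 - 18 = -114 - 18 = -132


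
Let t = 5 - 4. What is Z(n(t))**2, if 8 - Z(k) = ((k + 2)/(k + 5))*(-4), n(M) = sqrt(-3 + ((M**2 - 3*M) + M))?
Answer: 82368/841 + 13824*I/841 ≈ 97.941 + 16.438*I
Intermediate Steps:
t = 1
n(M) = sqrt(-3 + M**2 - 2*M) (n(M) = sqrt(-3 + (M**2 - 2*M)) = sqrt(-3 + M**2 - 2*M))
Z(k) = 8 + 4*(2 + k)/(5 + k) (Z(k) = 8 - (k + 2)/(k + 5)*(-4) = 8 - (2 + k)/(5 + k)*(-4) = 8 - (-4)*(2 + k)/(5 + k) = 8 + 4*(2 + k)/(5 + k))
Z(n(t))**2 = (12*(4 + sqrt(-3 + 1**2 - 2*1))/(5 + sqrt(-3 + 1**2 - 2*1)))**2 = (12*(4 + sqrt(-3 + 1 - 2))/(5 + sqrt(-3 + 1 - 2)))**2 = (12*(4 + sqrt(-4))/(5 + sqrt(-4)))**2 = (12*(4 + 2*I)/(5 + 2*I))**2 = (12*((5 - 2*I)/29)*(4 + 2*I))**2 = (12*(4 + 2*I)*(5 - 2*I)/29)**2 = 144*(4 + 2*I)**2*(5 - 2*I)**2/841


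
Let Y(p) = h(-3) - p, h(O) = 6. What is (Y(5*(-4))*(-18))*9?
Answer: -4212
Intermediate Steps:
Y(p) = 6 - p
(Y(5*(-4))*(-18))*9 = ((6 - 5*(-4))*(-18))*9 = ((6 - 1*(-20))*(-18))*9 = ((6 + 20)*(-18))*9 = (26*(-18))*9 = -468*9 = -4212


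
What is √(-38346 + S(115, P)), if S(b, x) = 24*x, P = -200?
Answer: 3*I*√4794 ≈ 207.72*I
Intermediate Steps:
√(-38346 + S(115, P)) = √(-38346 + 24*(-200)) = √(-38346 - 4800) = √(-43146) = 3*I*√4794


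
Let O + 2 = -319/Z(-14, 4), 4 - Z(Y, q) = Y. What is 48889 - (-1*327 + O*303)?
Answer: 331151/6 ≈ 55192.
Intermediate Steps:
Z(Y, q) = 4 - Y
O = -355/18 (O = -2 - 319/(4 - 1*(-14)) = -2 - 319/(4 + 14) = -2 - 319/18 = -355/18 ≈ -19.722)
48889 - (-1*327 + O*303) = 48889 - (-1*327 - 355/18*303) = 48889 - (-327 - 35855/6) = 48889 - 1*(-37817/6) = 48889 + 37817/6 = 331151/6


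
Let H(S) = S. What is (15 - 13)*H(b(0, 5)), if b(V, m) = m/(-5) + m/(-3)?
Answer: -16/3 ≈ -5.3333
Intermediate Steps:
b(V, m) = -8*m/15 (b(V, m) = m*(-⅕) + m*(-⅓) = -m/5 - m/3 = -8*m/15)
(15 - 13)*H(b(0, 5)) = (15 - 13)*(-8/15*5) = 2*(-8/3) = -16/3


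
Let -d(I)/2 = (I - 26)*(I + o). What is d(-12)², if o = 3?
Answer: 467856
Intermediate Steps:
d(I) = -2*(-26 + I)*(3 + I) (d(I) = -2*(I - 26)*(I + 3) = -2*(-26 + I)*(3 + I))
d(-12)² = (156 - 2*(-12)² + 46*(-12))² = (156 - 2*144 - 552)² = (156 - 288 - 552)² = (-684)² = 467856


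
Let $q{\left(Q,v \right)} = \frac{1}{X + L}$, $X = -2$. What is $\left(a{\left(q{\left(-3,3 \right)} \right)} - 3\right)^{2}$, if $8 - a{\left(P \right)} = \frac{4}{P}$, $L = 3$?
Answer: $1$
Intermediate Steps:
$q{\left(Q,v \right)} = 1$ ($q{\left(Q,v \right)} = \frac{1}{-2 + 3} = 1^{-1} = 1$)
$a{\left(P \right)} = 8 - \frac{4}{P}$
$\left(a{\left(q{\left(-3,3 \right)} \right)} - 3\right)^{2} = \left(\left(8 - \frac{4}{1}\right) - 3\right)^{2} = \left(\left(8 - 4\right) - 3\right)^{2} = \left(4 - 3\right)^{2} = 1^{2} = 1$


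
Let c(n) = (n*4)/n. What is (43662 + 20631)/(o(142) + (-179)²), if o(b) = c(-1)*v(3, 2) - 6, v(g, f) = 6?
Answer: 64293/32059 ≈ 2.0055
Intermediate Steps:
c(n) = 4 (c(n) = (4*n)/n = 4)
o(b) = 18 (o(b) = 4*6 - 6 = 24 - 6 = 18)
(43662 + 20631)/(o(142) + (-179)²) = (43662 + 20631)/(18 + (-179)²) = 64293/(18 + 32041) = 64293/32059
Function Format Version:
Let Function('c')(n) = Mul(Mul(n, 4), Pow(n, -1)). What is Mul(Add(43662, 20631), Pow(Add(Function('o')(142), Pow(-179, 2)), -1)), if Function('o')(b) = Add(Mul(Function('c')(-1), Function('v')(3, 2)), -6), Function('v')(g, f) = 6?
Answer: Rational(64293, 32059) ≈ 2.0055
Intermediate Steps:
Function('c')(n) = 4 (Function('c')(n) = Mul(Mul(4, n), Pow(n, -1)) = 4)
Function('o')(b) = 18 (Function('o')(b) = Add(Mul(4, 6), -6) = Add(24, -6) = 18)
Mul(Add(43662, 20631), Pow(Add(Function('o')(142), Pow(-179, 2)), -1)) = Mul(Add(43662, 20631), Pow(Add(18, Pow(-179, 2)), -1)) = Mul(64293, Pow(Add(18, 32041), -1)) = Mul(64293, Pow(32059, -1)) = Mul(64293, Rational(1, 32059)) = Rational(64293, 32059)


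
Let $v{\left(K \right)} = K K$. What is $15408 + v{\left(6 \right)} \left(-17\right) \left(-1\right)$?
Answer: $16020$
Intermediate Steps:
$v{\left(K \right)} = K^{2}$
$15408 + v{\left(6 \right)} \left(-17\right) \left(-1\right) = 15408 + 6^{2} \left(-17\right) \left(-1\right) = 15408 + 36 \left(-17\right) \left(-1\right) = 15408 - -612 = 15408 + 612 = 16020$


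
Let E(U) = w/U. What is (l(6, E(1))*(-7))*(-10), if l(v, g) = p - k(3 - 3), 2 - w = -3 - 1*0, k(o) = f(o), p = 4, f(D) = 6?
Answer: -140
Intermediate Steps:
k(o) = 6
w = 5 (w = 2 - (-3 - 1*0) = 2 - (-3 + 0) = 2 - 1*(-3) = 2 + 3 = 5)
E(U) = 5/U
l(v, g) = -2 (l(v, g) = 4 - 1*6 = 4 - 6 = -2)
(l(6, E(1))*(-7))*(-10) = -2*(-7)*(-10) = 14*(-10) = -140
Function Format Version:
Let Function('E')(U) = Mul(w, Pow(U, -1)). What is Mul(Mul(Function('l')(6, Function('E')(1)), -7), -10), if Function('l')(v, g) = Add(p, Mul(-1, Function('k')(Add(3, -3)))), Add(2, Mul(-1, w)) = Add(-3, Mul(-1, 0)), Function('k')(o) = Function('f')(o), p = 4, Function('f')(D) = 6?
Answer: -140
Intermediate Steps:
Function('k')(o) = 6
w = 5 (w = Add(2, Mul(-1, Add(-3, Mul(-1, 0)))) = Add(2, Mul(-1, Add(-3, 0))) = Add(2, Mul(-1, -3)) = Add(2, 3) = 5)
Function('E')(U) = Mul(5, Pow(U, -1))
Function('l')(v, g) = -2 (Function('l')(v, g) = Add(4, Mul(-1, 6)) = Add(4, -6) = -2)
Mul(Mul(Function('l')(6, Function('E')(1)), -7), -10) = Mul(Mul(-2, -7), -10) = Mul(14, -10) = -140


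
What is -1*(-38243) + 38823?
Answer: 77066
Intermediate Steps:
-1*(-38243) + 38823 = 38243 + 38823 = 77066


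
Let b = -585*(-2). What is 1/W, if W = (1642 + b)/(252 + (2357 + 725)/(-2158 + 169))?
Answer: 249073/2796534 ≈ 0.089065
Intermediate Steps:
b = 1170
W = 2796534/249073 (W = (1642 + 1170)/(252 + (2357 + 725)/(-2158 + 169)) = 2812/(252 + 3082/(-1989)) = 2812/(252 + 3082*(-1/1989)) = 2812/(252 - 3082/1989) = 2812/(498146/1989) = 2812*(1989/498146) = 2796534/249073 ≈ 11.228)
1/W = 1/(2796534/249073) = 249073/2796534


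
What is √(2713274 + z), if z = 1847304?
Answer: √4560578 ≈ 2135.6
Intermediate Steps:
√(2713274 + z) = √(2713274 + 1847304) = √4560578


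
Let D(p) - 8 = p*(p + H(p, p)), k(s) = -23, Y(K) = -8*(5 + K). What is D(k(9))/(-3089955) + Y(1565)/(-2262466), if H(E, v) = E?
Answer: 18199023022/3495459064515 ≈ 0.0052065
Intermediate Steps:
Y(K) = -40 - 8*K
D(p) = 8 + 2*p**2 (D(p) = 8 + p*(p + p) = 8 + p*(2*p) = 8 + 2*p**2)
D(k(9))/(-3089955) + Y(1565)/(-2262466) = (8 + 2*(-23)**2)/(-3089955) + (-40 - 8*1565)/(-2262466) = (8 + 2*529)*(-1/3089955) + (-40 - 12520)*(-1/2262466) = (8 + 1058)*(-1/3089955) - 12560*(-1/2262466) = 1066*(-1/3089955) + 6280/1131233 = -1066/3089955 + 6280/1131233 = 18199023022/3495459064515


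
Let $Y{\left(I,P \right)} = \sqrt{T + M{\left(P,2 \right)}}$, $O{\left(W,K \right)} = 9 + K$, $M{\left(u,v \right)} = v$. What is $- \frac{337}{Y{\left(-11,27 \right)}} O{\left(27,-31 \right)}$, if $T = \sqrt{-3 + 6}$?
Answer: $\frac{7414}{\sqrt{2 + \sqrt{3}}} \approx 3837.8$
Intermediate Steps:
$T = \sqrt{3} \approx 1.732$
$Y{\left(I,P \right)} = \sqrt{2 + \sqrt{3}}$ ($Y{\left(I,P \right)} = \sqrt{\sqrt{3} + 2} = \sqrt{2 + \sqrt{3}}$)
$- \frac{337}{Y{\left(-11,27 \right)}} O{\left(27,-31 \right)} = - \frac{337}{\sqrt{2 + \sqrt{3}}} \left(9 - 31\right) = - \frac{337}{\sqrt{2 + \sqrt{3}}} \left(-22\right) = \frac{7414}{\sqrt{2 + \sqrt{3}}}$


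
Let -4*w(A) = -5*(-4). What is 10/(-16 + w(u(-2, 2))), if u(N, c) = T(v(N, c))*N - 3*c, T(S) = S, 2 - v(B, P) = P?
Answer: -10/21 ≈ -0.47619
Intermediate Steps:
v(B, P) = 2 - P
u(N, c) = -3*c + N*(2 - c) (u(N, c) = (2 - c)*N - 3*c = N*(2 - c) - 3*c = -3*c + N*(2 - c))
w(A) = -5 (w(A) = -(-5)*(-4)/4 = -¼*20 = -5)
10/(-16 + w(u(-2, 2))) = 10/(-16 - 5) = 10/(-21) = -1/21*10 = -10/21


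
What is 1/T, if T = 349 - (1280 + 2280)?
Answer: -1/3211 ≈ -0.00031143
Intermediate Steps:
T = -3211 (T = 349 - 1*3560 = 349 - 3560 = -3211)
1/T = 1/(-3211) = -1/3211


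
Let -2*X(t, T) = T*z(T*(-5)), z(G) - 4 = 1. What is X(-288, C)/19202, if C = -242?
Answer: 605/19202 ≈ 0.031507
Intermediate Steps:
z(G) = 5 (z(G) = 4 + 1 = 5)
X(t, T) = -5*T/2 (X(t, T) = -T*5/2 = -5*T/2)
X(-288, C)/19202 = -5/2*(-242)/19202 = 605*(1/19202) = 605/19202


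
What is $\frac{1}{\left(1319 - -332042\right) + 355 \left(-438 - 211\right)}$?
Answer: $\frac{1}{102966} \approx 9.7119 \cdot 10^{-6}$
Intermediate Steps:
$\frac{1}{\left(1319 - -332042\right) + 355 \left(-438 - 211\right)} = \frac{1}{\left(1319 + 332042\right) + 355 \left(-649\right)} = \frac{1}{333361 - 230395} = \frac{1}{102966}$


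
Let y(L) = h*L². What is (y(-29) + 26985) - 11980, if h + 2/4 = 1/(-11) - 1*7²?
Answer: -587421/22 ≈ -26701.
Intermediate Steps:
h = -1091/22 (h = -½ + (1/(-11) - 1*7²) = -½ + (-1/11 - 1*49) = -½ + (-1/11 - 49) = -½ - 540/11 = -1091/22 ≈ -49.591)
y(L) = -1091*L²/22
(y(-29) + 26985) - 11980 = (-1091/22*(-29)² + 26985) - 11980 = (-1091/22*841 + 26985) - 11980 = (-917531/22 + 26985) - 11980 = -323861/22 - 11980 = -587421/22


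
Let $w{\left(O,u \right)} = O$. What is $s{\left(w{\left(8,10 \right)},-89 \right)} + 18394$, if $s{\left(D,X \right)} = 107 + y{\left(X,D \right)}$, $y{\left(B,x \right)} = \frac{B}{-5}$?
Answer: $\frac{92594}{5} \approx 18519.0$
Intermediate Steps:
$y{\left(B,x \right)} = - \frac{B}{5}$ ($y{\left(B,x \right)} = B \left(- \frac{1}{5}\right) = - \frac{B}{5}$)
$s{\left(D,X \right)} = 107 - \frac{X}{5}$
$s{\left(w{\left(8,10 \right)},-89 \right)} + 18394 = \left(107 - - \frac{89}{5}\right) + 18394 = \left(107 + \frac{89}{5}\right) + 18394 = \frac{624}{5} + 18394 = \frac{92594}{5}$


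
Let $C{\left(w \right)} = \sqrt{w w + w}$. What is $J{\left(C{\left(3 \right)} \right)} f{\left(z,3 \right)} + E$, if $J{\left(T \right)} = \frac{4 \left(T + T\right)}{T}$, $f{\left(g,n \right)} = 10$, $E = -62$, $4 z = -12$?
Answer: $18$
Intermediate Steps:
$z = -3$ ($z = \frac{1}{4} \left(-12\right) = -3$)
$C{\left(w \right)} = \sqrt{w + w^{2}}$ ($C{\left(w \right)} = \sqrt{w^{2} + w} = \sqrt{w + w^{2}}$)
$J{\left(T \right)} = 8$ ($J{\left(T \right)} = \frac{4 \cdot 2 T}{T} = \frac{8 T}{T} = 8$)
$J{\left(C{\left(3 \right)} \right)} f{\left(z,3 \right)} + E = 8 \cdot 10 - 62 = 80 - 62 = 18$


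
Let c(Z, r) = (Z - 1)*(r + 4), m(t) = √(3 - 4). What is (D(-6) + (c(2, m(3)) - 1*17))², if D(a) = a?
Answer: (19 - I)² ≈ 360.0 - 38.0*I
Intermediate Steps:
m(t) = I (m(t) = √(-1) = I)
c(Z, r) = (-1 + Z)*(4 + r)
(D(-6) + (c(2, m(3)) - 1*17))² = (-6 + ((-4 - I + 4*2 + 2*I) - 1*17))² = (-6 + ((-4 - I + 8 + 2*I) - 17))² = (-6 + ((4 + I) - 17))² = (-6 + (-13 + I))² = (-19 + I)²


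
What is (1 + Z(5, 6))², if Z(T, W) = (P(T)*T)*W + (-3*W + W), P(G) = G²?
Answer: 546121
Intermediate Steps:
Z(T, W) = -2*W + W*T³ (Z(T, W) = (T²*T)*W + (-3*W + W) = T³*W - 2*W = W*T³ - 2*W = -2*W + W*T³)
(1 + Z(5, 6))² = (1 + 6*(-2 + 5³))² = (1 + 6*(-2 + 125))² = (1 + 6*123)² = (1 + 738)² = 739² = 546121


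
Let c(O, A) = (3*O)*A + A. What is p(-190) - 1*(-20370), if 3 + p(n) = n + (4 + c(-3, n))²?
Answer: 2342753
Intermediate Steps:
c(O, A) = A + 3*A*O (c(O, A) = 3*A*O + A = A + 3*A*O)
p(n) = -3 + n + (4 - 8*n)² (p(n) = -3 + (n + (4 + n*(1 + 3*(-3)))²) = -3 + (n + (4 + n*(1 - 9))²) = -3 + (n + (4 + n*(-8))²) = -3 + (n + (4 - 8*n)²) = -3 + n + (4 - 8*n)²)
p(-190) - 1*(-20370) = (13 - 63*(-190) + 64*(-190)²) - 1*(-20370) = (13 + 11970 + 64*36100) + 20370 = (13 + 11970 + 2310400) + 20370 = 2322383 + 20370 = 2342753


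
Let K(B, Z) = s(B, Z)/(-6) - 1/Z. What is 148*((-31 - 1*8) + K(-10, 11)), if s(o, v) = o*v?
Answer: -101380/33 ≈ -3072.1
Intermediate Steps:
K(B, Z) = -1/Z - B*Z/6 (K(B, Z) = (B*Z)/(-6) - 1/Z = (B*Z)*(-⅙) - 1/Z = -B*Z/6 - 1/Z = -1/Z - B*Z/6)
148*((-31 - 1*8) + K(-10, 11)) = 148*((-31 - 1*8) + (-1/11 - ⅙*(-10)*11)) = 148*((-31 - 8) + (-1*1/11 + 55/3)) = 148*(-39 + (-1/11 + 55/3)) = 148*(-39 + 602/33) = 148*(-685/33) = -101380/33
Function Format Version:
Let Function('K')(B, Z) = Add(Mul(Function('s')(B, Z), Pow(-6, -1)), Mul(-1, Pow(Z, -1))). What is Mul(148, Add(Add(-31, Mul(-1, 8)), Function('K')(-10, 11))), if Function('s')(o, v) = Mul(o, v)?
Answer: Rational(-101380, 33) ≈ -3072.1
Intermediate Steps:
Function('K')(B, Z) = Add(Mul(-1, Pow(Z, -1)), Mul(Rational(-1, 6), B, Z)) (Function('K')(B, Z) = Add(Mul(Mul(B, Z), Pow(-6, -1)), Mul(-1, Pow(Z, -1))) = Add(Mul(Mul(B, Z), Rational(-1, 6)), Mul(-1, Pow(Z, -1))) = Add(Mul(Rational(-1, 6), B, Z), Mul(-1, Pow(Z, -1))) = Add(Mul(-1, Pow(Z, -1)), Mul(Rational(-1, 6), B, Z)))
Mul(148, Add(Add(-31, Mul(-1, 8)), Function('K')(-10, 11))) = Mul(148, Add(Add(-31, Mul(-1, 8)), Add(Mul(-1, Pow(11, -1)), Mul(Rational(-1, 6), -10, 11)))) = Mul(148, Add(Add(-31, -8), Add(Mul(-1, Rational(1, 11)), Rational(55, 3)))) = Mul(148, Add(-39, Add(Rational(-1, 11), Rational(55, 3)))) = Mul(148, Add(-39, Rational(602, 33))) = Mul(148, Rational(-685, 33)) = Rational(-101380, 33)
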